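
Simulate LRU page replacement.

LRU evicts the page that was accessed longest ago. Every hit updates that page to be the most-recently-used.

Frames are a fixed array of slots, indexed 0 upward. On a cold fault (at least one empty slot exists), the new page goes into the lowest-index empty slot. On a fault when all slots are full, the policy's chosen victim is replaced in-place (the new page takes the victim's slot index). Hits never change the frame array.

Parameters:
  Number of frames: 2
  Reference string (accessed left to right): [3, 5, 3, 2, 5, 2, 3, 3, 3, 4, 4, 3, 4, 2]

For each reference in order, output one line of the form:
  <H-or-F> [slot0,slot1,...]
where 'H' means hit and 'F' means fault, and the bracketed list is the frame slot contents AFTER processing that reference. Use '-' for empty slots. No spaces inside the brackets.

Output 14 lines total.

F [3,-]
F [3,5]
H [3,5]
F [3,2]
F [5,2]
H [5,2]
F [3,2]
H [3,2]
H [3,2]
F [3,4]
H [3,4]
H [3,4]
H [3,4]
F [2,4]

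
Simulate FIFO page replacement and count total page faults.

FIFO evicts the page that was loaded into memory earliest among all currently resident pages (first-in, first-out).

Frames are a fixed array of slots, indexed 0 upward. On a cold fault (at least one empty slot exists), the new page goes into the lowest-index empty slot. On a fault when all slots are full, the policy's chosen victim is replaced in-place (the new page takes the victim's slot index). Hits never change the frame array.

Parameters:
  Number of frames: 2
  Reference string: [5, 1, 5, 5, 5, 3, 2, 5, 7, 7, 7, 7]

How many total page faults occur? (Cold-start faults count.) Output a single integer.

Step 0: ref 5 → FAULT, frames=[5,-]
Step 1: ref 1 → FAULT, frames=[5,1]
Step 2: ref 5 → HIT, frames=[5,1]
Step 3: ref 5 → HIT, frames=[5,1]
Step 4: ref 5 → HIT, frames=[5,1]
Step 5: ref 3 → FAULT (evict 5), frames=[3,1]
Step 6: ref 2 → FAULT (evict 1), frames=[3,2]
Step 7: ref 5 → FAULT (evict 3), frames=[5,2]
Step 8: ref 7 → FAULT (evict 2), frames=[5,7]
Step 9: ref 7 → HIT, frames=[5,7]
Step 10: ref 7 → HIT, frames=[5,7]
Step 11: ref 7 → HIT, frames=[5,7]
Total faults: 6

Answer: 6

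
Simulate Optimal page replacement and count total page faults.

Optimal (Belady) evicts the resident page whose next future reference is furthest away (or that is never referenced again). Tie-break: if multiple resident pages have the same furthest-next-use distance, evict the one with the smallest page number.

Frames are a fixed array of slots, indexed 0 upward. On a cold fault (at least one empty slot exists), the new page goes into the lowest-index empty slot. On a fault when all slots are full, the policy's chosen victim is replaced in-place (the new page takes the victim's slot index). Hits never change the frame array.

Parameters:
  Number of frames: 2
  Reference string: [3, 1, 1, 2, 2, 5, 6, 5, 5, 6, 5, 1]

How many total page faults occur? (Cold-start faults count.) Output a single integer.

Answer: 6

Derivation:
Step 0: ref 3 → FAULT, frames=[3,-]
Step 1: ref 1 → FAULT, frames=[3,1]
Step 2: ref 1 → HIT, frames=[3,1]
Step 3: ref 2 → FAULT (evict 3), frames=[2,1]
Step 4: ref 2 → HIT, frames=[2,1]
Step 5: ref 5 → FAULT (evict 2), frames=[5,1]
Step 6: ref 6 → FAULT (evict 1), frames=[5,6]
Step 7: ref 5 → HIT, frames=[5,6]
Step 8: ref 5 → HIT, frames=[5,6]
Step 9: ref 6 → HIT, frames=[5,6]
Step 10: ref 5 → HIT, frames=[5,6]
Step 11: ref 1 → FAULT (evict 5), frames=[1,6]
Total faults: 6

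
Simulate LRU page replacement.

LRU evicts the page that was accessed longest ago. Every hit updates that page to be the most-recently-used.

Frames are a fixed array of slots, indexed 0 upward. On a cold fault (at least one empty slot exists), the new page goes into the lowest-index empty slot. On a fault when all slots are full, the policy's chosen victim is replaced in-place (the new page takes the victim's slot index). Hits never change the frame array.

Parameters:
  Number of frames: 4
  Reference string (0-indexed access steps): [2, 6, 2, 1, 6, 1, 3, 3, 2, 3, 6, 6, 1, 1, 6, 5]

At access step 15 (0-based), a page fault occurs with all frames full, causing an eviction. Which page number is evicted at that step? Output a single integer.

Step 0: ref 2 -> FAULT, frames=[2,-,-,-]
Step 1: ref 6 -> FAULT, frames=[2,6,-,-]
Step 2: ref 2 -> HIT, frames=[2,6,-,-]
Step 3: ref 1 -> FAULT, frames=[2,6,1,-]
Step 4: ref 6 -> HIT, frames=[2,6,1,-]
Step 5: ref 1 -> HIT, frames=[2,6,1,-]
Step 6: ref 3 -> FAULT, frames=[2,6,1,3]
Step 7: ref 3 -> HIT, frames=[2,6,1,3]
Step 8: ref 2 -> HIT, frames=[2,6,1,3]
Step 9: ref 3 -> HIT, frames=[2,6,1,3]
Step 10: ref 6 -> HIT, frames=[2,6,1,3]
Step 11: ref 6 -> HIT, frames=[2,6,1,3]
Step 12: ref 1 -> HIT, frames=[2,6,1,3]
Step 13: ref 1 -> HIT, frames=[2,6,1,3]
Step 14: ref 6 -> HIT, frames=[2,6,1,3]
Step 15: ref 5 -> FAULT, evict 2, frames=[5,6,1,3]
At step 15: evicted page 2

Answer: 2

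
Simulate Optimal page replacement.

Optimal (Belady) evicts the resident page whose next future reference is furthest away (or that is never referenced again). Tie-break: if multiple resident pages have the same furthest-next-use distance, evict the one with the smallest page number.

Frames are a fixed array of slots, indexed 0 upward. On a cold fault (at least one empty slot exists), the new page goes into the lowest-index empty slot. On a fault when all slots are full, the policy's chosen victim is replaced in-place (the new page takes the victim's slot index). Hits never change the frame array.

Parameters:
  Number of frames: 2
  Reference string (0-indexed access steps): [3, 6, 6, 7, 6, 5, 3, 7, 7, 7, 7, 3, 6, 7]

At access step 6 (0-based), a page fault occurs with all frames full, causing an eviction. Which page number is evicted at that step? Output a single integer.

Answer: 5

Derivation:
Step 0: ref 3 -> FAULT, frames=[3,-]
Step 1: ref 6 -> FAULT, frames=[3,6]
Step 2: ref 6 -> HIT, frames=[3,6]
Step 3: ref 7 -> FAULT, evict 3, frames=[7,6]
Step 4: ref 6 -> HIT, frames=[7,6]
Step 5: ref 5 -> FAULT, evict 6, frames=[7,5]
Step 6: ref 3 -> FAULT, evict 5, frames=[7,3]
At step 6: evicted page 5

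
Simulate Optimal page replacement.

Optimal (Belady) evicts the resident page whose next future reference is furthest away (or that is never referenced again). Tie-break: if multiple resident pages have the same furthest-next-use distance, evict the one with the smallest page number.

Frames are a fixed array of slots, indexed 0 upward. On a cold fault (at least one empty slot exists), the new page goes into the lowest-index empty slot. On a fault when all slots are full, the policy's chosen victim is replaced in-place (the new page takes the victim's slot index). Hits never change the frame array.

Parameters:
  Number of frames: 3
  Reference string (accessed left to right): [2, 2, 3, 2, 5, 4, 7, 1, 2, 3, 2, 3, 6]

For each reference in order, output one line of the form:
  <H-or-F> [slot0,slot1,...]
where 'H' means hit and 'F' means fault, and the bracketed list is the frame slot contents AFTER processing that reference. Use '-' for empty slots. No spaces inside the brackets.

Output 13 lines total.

F [2,-,-]
H [2,-,-]
F [2,3,-]
H [2,3,-]
F [2,3,5]
F [2,3,4]
F [2,3,7]
F [2,3,1]
H [2,3,1]
H [2,3,1]
H [2,3,1]
H [2,3,1]
F [2,3,6]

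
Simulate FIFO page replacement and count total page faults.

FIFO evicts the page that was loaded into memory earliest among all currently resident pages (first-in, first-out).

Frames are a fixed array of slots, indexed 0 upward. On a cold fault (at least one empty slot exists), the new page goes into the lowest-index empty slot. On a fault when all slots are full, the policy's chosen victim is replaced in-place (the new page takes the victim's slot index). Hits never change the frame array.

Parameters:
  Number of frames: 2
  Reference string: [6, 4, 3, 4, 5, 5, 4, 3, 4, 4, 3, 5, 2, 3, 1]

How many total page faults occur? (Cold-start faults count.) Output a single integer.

Answer: 10

Derivation:
Step 0: ref 6 → FAULT, frames=[6,-]
Step 1: ref 4 → FAULT, frames=[6,4]
Step 2: ref 3 → FAULT (evict 6), frames=[3,4]
Step 3: ref 4 → HIT, frames=[3,4]
Step 4: ref 5 → FAULT (evict 4), frames=[3,5]
Step 5: ref 5 → HIT, frames=[3,5]
Step 6: ref 4 → FAULT (evict 3), frames=[4,5]
Step 7: ref 3 → FAULT (evict 5), frames=[4,3]
Step 8: ref 4 → HIT, frames=[4,3]
Step 9: ref 4 → HIT, frames=[4,3]
Step 10: ref 3 → HIT, frames=[4,3]
Step 11: ref 5 → FAULT (evict 4), frames=[5,3]
Step 12: ref 2 → FAULT (evict 3), frames=[5,2]
Step 13: ref 3 → FAULT (evict 5), frames=[3,2]
Step 14: ref 1 → FAULT (evict 2), frames=[3,1]
Total faults: 10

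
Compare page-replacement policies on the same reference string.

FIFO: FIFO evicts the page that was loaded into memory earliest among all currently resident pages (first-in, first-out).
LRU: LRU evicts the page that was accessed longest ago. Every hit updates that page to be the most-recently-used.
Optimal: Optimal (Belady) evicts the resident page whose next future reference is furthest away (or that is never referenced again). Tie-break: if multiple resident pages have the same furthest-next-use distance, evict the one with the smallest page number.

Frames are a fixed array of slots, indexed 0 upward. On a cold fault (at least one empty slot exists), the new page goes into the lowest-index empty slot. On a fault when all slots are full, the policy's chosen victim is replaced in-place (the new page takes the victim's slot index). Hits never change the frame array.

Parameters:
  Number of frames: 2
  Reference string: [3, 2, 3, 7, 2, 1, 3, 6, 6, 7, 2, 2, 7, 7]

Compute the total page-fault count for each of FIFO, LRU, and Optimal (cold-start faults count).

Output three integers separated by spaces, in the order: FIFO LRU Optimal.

--- FIFO ---
  step 0: ref 3 -> FAULT, frames=[3,-] (faults so far: 1)
  step 1: ref 2 -> FAULT, frames=[3,2] (faults so far: 2)
  step 2: ref 3 -> HIT, frames=[3,2] (faults so far: 2)
  step 3: ref 7 -> FAULT, evict 3, frames=[7,2] (faults so far: 3)
  step 4: ref 2 -> HIT, frames=[7,2] (faults so far: 3)
  step 5: ref 1 -> FAULT, evict 2, frames=[7,1] (faults so far: 4)
  step 6: ref 3 -> FAULT, evict 7, frames=[3,1] (faults so far: 5)
  step 7: ref 6 -> FAULT, evict 1, frames=[3,6] (faults so far: 6)
  step 8: ref 6 -> HIT, frames=[3,6] (faults so far: 6)
  step 9: ref 7 -> FAULT, evict 3, frames=[7,6] (faults so far: 7)
  step 10: ref 2 -> FAULT, evict 6, frames=[7,2] (faults so far: 8)
  step 11: ref 2 -> HIT, frames=[7,2] (faults so far: 8)
  step 12: ref 7 -> HIT, frames=[7,2] (faults so far: 8)
  step 13: ref 7 -> HIT, frames=[7,2] (faults so far: 8)
  FIFO total faults: 8
--- LRU ---
  step 0: ref 3 -> FAULT, frames=[3,-] (faults so far: 1)
  step 1: ref 2 -> FAULT, frames=[3,2] (faults so far: 2)
  step 2: ref 3 -> HIT, frames=[3,2] (faults so far: 2)
  step 3: ref 7 -> FAULT, evict 2, frames=[3,7] (faults so far: 3)
  step 4: ref 2 -> FAULT, evict 3, frames=[2,7] (faults so far: 4)
  step 5: ref 1 -> FAULT, evict 7, frames=[2,1] (faults so far: 5)
  step 6: ref 3 -> FAULT, evict 2, frames=[3,1] (faults so far: 6)
  step 7: ref 6 -> FAULT, evict 1, frames=[3,6] (faults so far: 7)
  step 8: ref 6 -> HIT, frames=[3,6] (faults so far: 7)
  step 9: ref 7 -> FAULT, evict 3, frames=[7,6] (faults so far: 8)
  step 10: ref 2 -> FAULT, evict 6, frames=[7,2] (faults so far: 9)
  step 11: ref 2 -> HIT, frames=[7,2] (faults so far: 9)
  step 12: ref 7 -> HIT, frames=[7,2] (faults so far: 9)
  step 13: ref 7 -> HIT, frames=[7,2] (faults so far: 9)
  LRU total faults: 9
--- Optimal ---
  step 0: ref 3 -> FAULT, frames=[3,-] (faults so far: 1)
  step 1: ref 2 -> FAULT, frames=[3,2] (faults so far: 2)
  step 2: ref 3 -> HIT, frames=[3,2] (faults so far: 2)
  step 3: ref 7 -> FAULT, evict 3, frames=[7,2] (faults so far: 3)
  step 4: ref 2 -> HIT, frames=[7,2] (faults so far: 3)
  step 5: ref 1 -> FAULT, evict 2, frames=[7,1] (faults so far: 4)
  step 6: ref 3 -> FAULT, evict 1, frames=[7,3] (faults so far: 5)
  step 7: ref 6 -> FAULT, evict 3, frames=[7,6] (faults so far: 6)
  step 8: ref 6 -> HIT, frames=[7,6] (faults so far: 6)
  step 9: ref 7 -> HIT, frames=[7,6] (faults so far: 6)
  step 10: ref 2 -> FAULT, evict 6, frames=[7,2] (faults so far: 7)
  step 11: ref 2 -> HIT, frames=[7,2] (faults so far: 7)
  step 12: ref 7 -> HIT, frames=[7,2] (faults so far: 7)
  step 13: ref 7 -> HIT, frames=[7,2] (faults so far: 7)
  Optimal total faults: 7

Answer: 8 9 7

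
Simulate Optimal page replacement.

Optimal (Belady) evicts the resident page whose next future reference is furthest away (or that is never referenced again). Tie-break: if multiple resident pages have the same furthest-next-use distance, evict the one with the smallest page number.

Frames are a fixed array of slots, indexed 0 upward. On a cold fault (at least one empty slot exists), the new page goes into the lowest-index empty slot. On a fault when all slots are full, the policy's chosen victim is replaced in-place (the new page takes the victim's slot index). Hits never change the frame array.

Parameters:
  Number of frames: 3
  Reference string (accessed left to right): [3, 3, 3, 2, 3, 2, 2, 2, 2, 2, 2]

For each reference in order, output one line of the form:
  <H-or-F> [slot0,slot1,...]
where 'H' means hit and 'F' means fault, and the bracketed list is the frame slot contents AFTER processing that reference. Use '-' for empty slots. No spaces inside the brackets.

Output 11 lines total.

F [3,-,-]
H [3,-,-]
H [3,-,-]
F [3,2,-]
H [3,2,-]
H [3,2,-]
H [3,2,-]
H [3,2,-]
H [3,2,-]
H [3,2,-]
H [3,2,-]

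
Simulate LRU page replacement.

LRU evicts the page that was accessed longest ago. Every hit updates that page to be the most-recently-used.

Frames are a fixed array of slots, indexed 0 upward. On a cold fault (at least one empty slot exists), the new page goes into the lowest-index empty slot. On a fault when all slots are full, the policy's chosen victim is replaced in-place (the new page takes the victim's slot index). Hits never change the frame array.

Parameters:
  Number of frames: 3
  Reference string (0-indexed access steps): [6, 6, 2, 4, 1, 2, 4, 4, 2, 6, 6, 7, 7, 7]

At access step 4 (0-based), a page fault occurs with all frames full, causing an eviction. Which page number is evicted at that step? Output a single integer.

Answer: 6

Derivation:
Step 0: ref 6 -> FAULT, frames=[6,-,-]
Step 1: ref 6 -> HIT, frames=[6,-,-]
Step 2: ref 2 -> FAULT, frames=[6,2,-]
Step 3: ref 4 -> FAULT, frames=[6,2,4]
Step 4: ref 1 -> FAULT, evict 6, frames=[1,2,4]
At step 4: evicted page 6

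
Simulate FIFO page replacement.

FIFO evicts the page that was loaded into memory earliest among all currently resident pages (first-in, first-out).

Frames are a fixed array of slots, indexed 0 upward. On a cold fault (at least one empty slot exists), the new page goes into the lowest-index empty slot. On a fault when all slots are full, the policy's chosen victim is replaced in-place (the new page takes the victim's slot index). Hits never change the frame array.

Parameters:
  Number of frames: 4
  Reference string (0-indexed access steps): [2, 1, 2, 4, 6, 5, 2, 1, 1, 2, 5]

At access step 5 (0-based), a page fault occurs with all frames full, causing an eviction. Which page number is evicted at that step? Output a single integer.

Answer: 2

Derivation:
Step 0: ref 2 -> FAULT, frames=[2,-,-,-]
Step 1: ref 1 -> FAULT, frames=[2,1,-,-]
Step 2: ref 2 -> HIT, frames=[2,1,-,-]
Step 3: ref 4 -> FAULT, frames=[2,1,4,-]
Step 4: ref 6 -> FAULT, frames=[2,1,4,6]
Step 5: ref 5 -> FAULT, evict 2, frames=[5,1,4,6]
At step 5: evicted page 2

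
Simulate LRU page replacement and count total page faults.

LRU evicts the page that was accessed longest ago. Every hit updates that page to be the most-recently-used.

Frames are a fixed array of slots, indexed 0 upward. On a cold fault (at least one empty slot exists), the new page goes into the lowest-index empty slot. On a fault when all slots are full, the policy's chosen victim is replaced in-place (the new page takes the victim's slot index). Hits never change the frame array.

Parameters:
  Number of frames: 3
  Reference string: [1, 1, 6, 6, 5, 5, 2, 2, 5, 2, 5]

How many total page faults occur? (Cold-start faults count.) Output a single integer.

Step 0: ref 1 → FAULT, frames=[1,-,-]
Step 1: ref 1 → HIT, frames=[1,-,-]
Step 2: ref 6 → FAULT, frames=[1,6,-]
Step 3: ref 6 → HIT, frames=[1,6,-]
Step 4: ref 5 → FAULT, frames=[1,6,5]
Step 5: ref 5 → HIT, frames=[1,6,5]
Step 6: ref 2 → FAULT (evict 1), frames=[2,6,5]
Step 7: ref 2 → HIT, frames=[2,6,5]
Step 8: ref 5 → HIT, frames=[2,6,5]
Step 9: ref 2 → HIT, frames=[2,6,5]
Step 10: ref 5 → HIT, frames=[2,6,5]
Total faults: 4

Answer: 4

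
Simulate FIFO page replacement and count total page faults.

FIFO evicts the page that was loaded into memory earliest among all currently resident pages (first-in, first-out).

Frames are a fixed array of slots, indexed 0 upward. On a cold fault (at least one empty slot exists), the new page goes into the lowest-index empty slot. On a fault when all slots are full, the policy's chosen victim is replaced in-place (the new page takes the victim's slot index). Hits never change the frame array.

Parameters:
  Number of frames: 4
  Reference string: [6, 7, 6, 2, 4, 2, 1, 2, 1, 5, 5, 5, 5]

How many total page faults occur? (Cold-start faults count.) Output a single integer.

Step 0: ref 6 → FAULT, frames=[6,-,-,-]
Step 1: ref 7 → FAULT, frames=[6,7,-,-]
Step 2: ref 6 → HIT, frames=[6,7,-,-]
Step 3: ref 2 → FAULT, frames=[6,7,2,-]
Step 4: ref 4 → FAULT, frames=[6,7,2,4]
Step 5: ref 2 → HIT, frames=[6,7,2,4]
Step 6: ref 1 → FAULT (evict 6), frames=[1,7,2,4]
Step 7: ref 2 → HIT, frames=[1,7,2,4]
Step 8: ref 1 → HIT, frames=[1,7,2,4]
Step 9: ref 5 → FAULT (evict 7), frames=[1,5,2,4]
Step 10: ref 5 → HIT, frames=[1,5,2,4]
Step 11: ref 5 → HIT, frames=[1,5,2,4]
Step 12: ref 5 → HIT, frames=[1,5,2,4]
Total faults: 6

Answer: 6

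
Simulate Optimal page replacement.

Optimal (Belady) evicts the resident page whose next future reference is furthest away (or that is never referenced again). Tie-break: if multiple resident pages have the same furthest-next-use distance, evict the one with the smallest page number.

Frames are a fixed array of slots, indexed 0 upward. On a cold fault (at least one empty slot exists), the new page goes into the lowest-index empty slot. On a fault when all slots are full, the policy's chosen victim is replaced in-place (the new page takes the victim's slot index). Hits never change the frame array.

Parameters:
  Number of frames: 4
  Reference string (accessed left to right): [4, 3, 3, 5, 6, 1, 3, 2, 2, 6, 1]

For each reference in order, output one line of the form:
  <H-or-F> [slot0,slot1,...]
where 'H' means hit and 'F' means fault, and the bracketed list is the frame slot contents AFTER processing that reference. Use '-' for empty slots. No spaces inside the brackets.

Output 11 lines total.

F [4,-,-,-]
F [4,3,-,-]
H [4,3,-,-]
F [4,3,5,-]
F [4,3,5,6]
F [1,3,5,6]
H [1,3,5,6]
F [1,2,5,6]
H [1,2,5,6]
H [1,2,5,6]
H [1,2,5,6]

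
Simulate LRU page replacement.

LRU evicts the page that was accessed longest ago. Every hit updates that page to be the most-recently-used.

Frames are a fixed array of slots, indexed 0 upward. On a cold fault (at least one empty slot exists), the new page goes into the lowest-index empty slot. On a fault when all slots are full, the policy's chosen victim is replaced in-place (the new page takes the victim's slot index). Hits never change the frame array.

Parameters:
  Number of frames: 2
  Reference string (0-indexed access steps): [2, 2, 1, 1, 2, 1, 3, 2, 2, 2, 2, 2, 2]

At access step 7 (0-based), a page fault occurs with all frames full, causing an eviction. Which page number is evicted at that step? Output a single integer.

Step 0: ref 2 -> FAULT, frames=[2,-]
Step 1: ref 2 -> HIT, frames=[2,-]
Step 2: ref 1 -> FAULT, frames=[2,1]
Step 3: ref 1 -> HIT, frames=[2,1]
Step 4: ref 2 -> HIT, frames=[2,1]
Step 5: ref 1 -> HIT, frames=[2,1]
Step 6: ref 3 -> FAULT, evict 2, frames=[3,1]
Step 7: ref 2 -> FAULT, evict 1, frames=[3,2]
At step 7: evicted page 1

Answer: 1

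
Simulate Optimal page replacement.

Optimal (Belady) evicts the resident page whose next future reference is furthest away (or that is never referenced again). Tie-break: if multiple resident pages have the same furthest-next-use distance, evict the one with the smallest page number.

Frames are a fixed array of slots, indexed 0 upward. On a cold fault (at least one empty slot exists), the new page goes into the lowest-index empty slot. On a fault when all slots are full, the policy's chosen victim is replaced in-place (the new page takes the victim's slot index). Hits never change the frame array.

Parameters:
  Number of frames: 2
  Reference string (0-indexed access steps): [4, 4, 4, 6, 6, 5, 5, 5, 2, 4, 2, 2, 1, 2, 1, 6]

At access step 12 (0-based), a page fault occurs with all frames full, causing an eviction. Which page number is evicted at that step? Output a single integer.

Answer: 4

Derivation:
Step 0: ref 4 -> FAULT, frames=[4,-]
Step 1: ref 4 -> HIT, frames=[4,-]
Step 2: ref 4 -> HIT, frames=[4,-]
Step 3: ref 6 -> FAULT, frames=[4,6]
Step 4: ref 6 -> HIT, frames=[4,6]
Step 5: ref 5 -> FAULT, evict 6, frames=[4,5]
Step 6: ref 5 -> HIT, frames=[4,5]
Step 7: ref 5 -> HIT, frames=[4,5]
Step 8: ref 2 -> FAULT, evict 5, frames=[4,2]
Step 9: ref 4 -> HIT, frames=[4,2]
Step 10: ref 2 -> HIT, frames=[4,2]
Step 11: ref 2 -> HIT, frames=[4,2]
Step 12: ref 1 -> FAULT, evict 4, frames=[1,2]
At step 12: evicted page 4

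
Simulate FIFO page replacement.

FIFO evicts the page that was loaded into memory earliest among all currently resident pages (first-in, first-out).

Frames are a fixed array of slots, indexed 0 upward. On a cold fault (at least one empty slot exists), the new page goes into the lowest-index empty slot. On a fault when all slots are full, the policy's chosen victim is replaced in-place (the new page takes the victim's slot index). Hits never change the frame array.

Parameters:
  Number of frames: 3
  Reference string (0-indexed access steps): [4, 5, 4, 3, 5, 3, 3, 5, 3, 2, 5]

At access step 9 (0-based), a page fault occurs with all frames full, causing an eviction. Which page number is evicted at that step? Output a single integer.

Answer: 4

Derivation:
Step 0: ref 4 -> FAULT, frames=[4,-,-]
Step 1: ref 5 -> FAULT, frames=[4,5,-]
Step 2: ref 4 -> HIT, frames=[4,5,-]
Step 3: ref 3 -> FAULT, frames=[4,5,3]
Step 4: ref 5 -> HIT, frames=[4,5,3]
Step 5: ref 3 -> HIT, frames=[4,5,3]
Step 6: ref 3 -> HIT, frames=[4,5,3]
Step 7: ref 5 -> HIT, frames=[4,5,3]
Step 8: ref 3 -> HIT, frames=[4,5,3]
Step 9: ref 2 -> FAULT, evict 4, frames=[2,5,3]
At step 9: evicted page 4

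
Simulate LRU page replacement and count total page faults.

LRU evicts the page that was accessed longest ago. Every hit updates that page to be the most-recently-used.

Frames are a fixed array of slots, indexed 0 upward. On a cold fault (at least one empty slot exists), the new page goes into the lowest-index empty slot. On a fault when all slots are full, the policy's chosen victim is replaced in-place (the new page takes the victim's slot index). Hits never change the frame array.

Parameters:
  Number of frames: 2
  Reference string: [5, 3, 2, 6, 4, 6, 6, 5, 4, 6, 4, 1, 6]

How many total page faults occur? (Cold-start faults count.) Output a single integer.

Step 0: ref 5 → FAULT, frames=[5,-]
Step 1: ref 3 → FAULT, frames=[5,3]
Step 2: ref 2 → FAULT (evict 5), frames=[2,3]
Step 3: ref 6 → FAULT (evict 3), frames=[2,6]
Step 4: ref 4 → FAULT (evict 2), frames=[4,6]
Step 5: ref 6 → HIT, frames=[4,6]
Step 6: ref 6 → HIT, frames=[4,6]
Step 7: ref 5 → FAULT (evict 4), frames=[5,6]
Step 8: ref 4 → FAULT (evict 6), frames=[5,4]
Step 9: ref 6 → FAULT (evict 5), frames=[6,4]
Step 10: ref 4 → HIT, frames=[6,4]
Step 11: ref 1 → FAULT (evict 6), frames=[1,4]
Step 12: ref 6 → FAULT (evict 4), frames=[1,6]
Total faults: 10

Answer: 10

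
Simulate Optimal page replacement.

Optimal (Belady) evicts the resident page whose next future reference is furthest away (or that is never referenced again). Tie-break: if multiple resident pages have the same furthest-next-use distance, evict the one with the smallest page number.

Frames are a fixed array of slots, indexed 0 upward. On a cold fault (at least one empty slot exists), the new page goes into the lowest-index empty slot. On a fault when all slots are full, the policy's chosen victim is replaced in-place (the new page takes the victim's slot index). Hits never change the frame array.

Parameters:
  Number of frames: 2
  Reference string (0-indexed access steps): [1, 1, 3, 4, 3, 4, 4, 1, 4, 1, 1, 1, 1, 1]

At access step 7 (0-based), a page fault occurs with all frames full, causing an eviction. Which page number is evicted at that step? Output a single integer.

Step 0: ref 1 -> FAULT, frames=[1,-]
Step 1: ref 1 -> HIT, frames=[1,-]
Step 2: ref 3 -> FAULT, frames=[1,3]
Step 3: ref 4 -> FAULT, evict 1, frames=[4,3]
Step 4: ref 3 -> HIT, frames=[4,3]
Step 5: ref 4 -> HIT, frames=[4,3]
Step 6: ref 4 -> HIT, frames=[4,3]
Step 7: ref 1 -> FAULT, evict 3, frames=[4,1]
At step 7: evicted page 3

Answer: 3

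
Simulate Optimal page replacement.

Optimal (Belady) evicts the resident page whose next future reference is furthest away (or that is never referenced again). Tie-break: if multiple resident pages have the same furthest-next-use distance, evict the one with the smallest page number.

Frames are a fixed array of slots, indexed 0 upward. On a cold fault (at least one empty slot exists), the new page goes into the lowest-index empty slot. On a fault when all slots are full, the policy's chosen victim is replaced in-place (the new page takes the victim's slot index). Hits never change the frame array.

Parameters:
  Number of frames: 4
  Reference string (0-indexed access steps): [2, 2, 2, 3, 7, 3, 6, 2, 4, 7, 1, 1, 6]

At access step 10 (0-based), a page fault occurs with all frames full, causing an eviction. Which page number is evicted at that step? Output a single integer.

Answer: 3

Derivation:
Step 0: ref 2 -> FAULT, frames=[2,-,-,-]
Step 1: ref 2 -> HIT, frames=[2,-,-,-]
Step 2: ref 2 -> HIT, frames=[2,-,-,-]
Step 3: ref 3 -> FAULT, frames=[2,3,-,-]
Step 4: ref 7 -> FAULT, frames=[2,3,7,-]
Step 5: ref 3 -> HIT, frames=[2,3,7,-]
Step 6: ref 6 -> FAULT, frames=[2,3,7,6]
Step 7: ref 2 -> HIT, frames=[2,3,7,6]
Step 8: ref 4 -> FAULT, evict 2, frames=[4,3,7,6]
Step 9: ref 7 -> HIT, frames=[4,3,7,6]
Step 10: ref 1 -> FAULT, evict 3, frames=[4,1,7,6]
At step 10: evicted page 3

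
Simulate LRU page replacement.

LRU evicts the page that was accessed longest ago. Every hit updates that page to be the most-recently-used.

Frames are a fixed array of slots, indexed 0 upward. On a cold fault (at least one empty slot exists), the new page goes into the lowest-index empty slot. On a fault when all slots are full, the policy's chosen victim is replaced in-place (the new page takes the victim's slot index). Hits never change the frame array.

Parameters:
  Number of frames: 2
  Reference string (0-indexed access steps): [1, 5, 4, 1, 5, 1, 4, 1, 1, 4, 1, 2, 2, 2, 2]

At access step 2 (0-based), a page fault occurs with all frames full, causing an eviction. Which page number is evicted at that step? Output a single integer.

Answer: 1

Derivation:
Step 0: ref 1 -> FAULT, frames=[1,-]
Step 1: ref 5 -> FAULT, frames=[1,5]
Step 2: ref 4 -> FAULT, evict 1, frames=[4,5]
At step 2: evicted page 1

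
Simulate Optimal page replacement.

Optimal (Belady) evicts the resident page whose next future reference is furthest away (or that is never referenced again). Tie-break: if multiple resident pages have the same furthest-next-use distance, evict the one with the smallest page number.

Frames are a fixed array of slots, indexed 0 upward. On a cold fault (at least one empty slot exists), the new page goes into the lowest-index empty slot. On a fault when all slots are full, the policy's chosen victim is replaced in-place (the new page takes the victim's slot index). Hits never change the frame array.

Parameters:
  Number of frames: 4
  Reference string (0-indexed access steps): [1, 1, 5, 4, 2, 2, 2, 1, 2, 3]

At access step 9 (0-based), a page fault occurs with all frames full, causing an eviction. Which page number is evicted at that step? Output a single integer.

Step 0: ref 1 -> FAULT, frames=[1,-,-,-]
Step 1: ref 1 -> HIT, frames=[1,-,-,-]
Step 2: ref 5 -> FAULT, frames=[1,5,-,-]
Step 3: ref 4 -> FAULT, frames=[1,5,4,-]
Step 4: ref 2 -> FAULT, frames=[1,5,4,2]
Step 5: ref 2 -> HIT, frames=[1,5,4,2]
Step 6: ref 2 -> HIT, frames=[1,5,4,2]
Step 7: ref 1 -> HIT, frames=[1,5,4,2]
Step 8: ref 2 -> HIT, frames=[1,5,4,2]
Step 9: ref 3 -> FAULT, evict 1, frames=[3,5,4,2]
At step 9: evicted page 1

Answer: 1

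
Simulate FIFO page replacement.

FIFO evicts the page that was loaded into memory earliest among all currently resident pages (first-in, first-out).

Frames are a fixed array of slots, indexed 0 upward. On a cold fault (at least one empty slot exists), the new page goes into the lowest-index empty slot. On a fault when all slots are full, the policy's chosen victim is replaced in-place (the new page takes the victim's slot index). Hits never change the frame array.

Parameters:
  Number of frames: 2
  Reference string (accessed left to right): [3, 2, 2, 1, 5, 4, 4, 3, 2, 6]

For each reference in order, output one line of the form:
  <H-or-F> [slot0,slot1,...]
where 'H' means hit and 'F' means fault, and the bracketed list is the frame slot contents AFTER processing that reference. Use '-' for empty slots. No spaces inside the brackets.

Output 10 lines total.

F [3,-]
F [3,2]
H [3,2]
F [1,2]
F [1,5]
F [4,5]
H [4,5]
F [4,3]
F [2,3]
F [2,6]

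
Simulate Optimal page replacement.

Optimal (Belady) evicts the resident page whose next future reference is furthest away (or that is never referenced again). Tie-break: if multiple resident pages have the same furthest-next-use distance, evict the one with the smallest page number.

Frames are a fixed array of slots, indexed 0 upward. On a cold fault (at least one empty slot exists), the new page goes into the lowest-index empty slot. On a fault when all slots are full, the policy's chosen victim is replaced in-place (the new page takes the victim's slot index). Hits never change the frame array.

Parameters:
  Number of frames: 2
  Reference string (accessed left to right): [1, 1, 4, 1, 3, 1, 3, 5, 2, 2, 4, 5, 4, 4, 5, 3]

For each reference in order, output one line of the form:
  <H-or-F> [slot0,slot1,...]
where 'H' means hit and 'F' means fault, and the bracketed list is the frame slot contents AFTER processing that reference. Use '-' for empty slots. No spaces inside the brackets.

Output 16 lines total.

F [1,-]
H [1,-]
F [1,4]
H [1,4]
F [1,3]
H [1,3]
H [1,3]
F [5,3]
F [5,2]
H [5,2]
F [5,4]
H [5,4]
H [5,4]
H [5,4]
H [5,4]
F [5,3]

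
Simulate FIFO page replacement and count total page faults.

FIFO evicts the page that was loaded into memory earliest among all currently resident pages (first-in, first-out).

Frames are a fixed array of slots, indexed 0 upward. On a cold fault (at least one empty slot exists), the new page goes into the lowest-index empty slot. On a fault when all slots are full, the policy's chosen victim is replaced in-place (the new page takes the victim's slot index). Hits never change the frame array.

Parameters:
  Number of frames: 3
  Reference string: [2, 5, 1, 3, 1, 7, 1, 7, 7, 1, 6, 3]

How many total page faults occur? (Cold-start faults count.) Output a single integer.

Answer: 6

Derivation:
Step 0: ref 2 → FAULT, frames=[2,-,-]
Step 1: ref 5 → FAULT, frames=[2,5,-]
Step 2: ref 1 → FAULT, frames=[2,5,1]
Step 3: ref 3 → FAULT (evict 2), frames=[3,5,1]
Step 4: ref 1 → HIT, frames=[3,5,1]
Step 5: ref 7 → FAULT (evict 5), frames=[3,7,1]
Step 6: ref 1 → HIT, frames=[3,7,1]
Step 7: ref 7 → HIT, frames=[3,7,1]
Step 8: ref 7 → HIT, frames=[3,7,1]
Step 9: ref 1 → HIT, frames=[3,7,1]
Step 10: ref 6 → FAULT (evict 1), frames=[3,7,6]
Step 11: ref 3 → HIT, frames=[3,7,6]
Total faults: 6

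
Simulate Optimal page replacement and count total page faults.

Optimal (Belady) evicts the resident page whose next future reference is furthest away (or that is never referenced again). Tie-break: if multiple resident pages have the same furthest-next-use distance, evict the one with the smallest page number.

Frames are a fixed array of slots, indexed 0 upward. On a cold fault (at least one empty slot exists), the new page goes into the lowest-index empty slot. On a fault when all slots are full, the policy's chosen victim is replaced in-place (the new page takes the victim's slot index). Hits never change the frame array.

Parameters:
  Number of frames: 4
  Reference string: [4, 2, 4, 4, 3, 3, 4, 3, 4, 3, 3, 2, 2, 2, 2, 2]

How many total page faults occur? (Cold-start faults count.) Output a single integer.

Answer: 3

Derivation:
Step 0: ref 4 → FAULT, frames=[4,-,-,-]
Step 1: ref 2 → FAULT, frames=[4,2,-,-]
Step 2: ref 4 → HIT, frames=[4,2,-,-]
Step 3: ref 4 → HIT, frames=[4,2,-,-]
Step 4: ref 3 → FAULT, frames=[4,2,3,-]
Step 5: ref 3 → HIT, frames=[4,2,3,-]
Step 6: ref 4 → HIT, frames=[4,2,3,-]
Step 7: ref 3 → HIT, frames=[4,2,3,-]
Step 8: ref 4 → HIT, frames=[4,2,3,-]
Step 9: ref 3 → HIT, frames=[4,2,3,-]
Step 10: ref 3 → HIT, frames=[4,2,3,-]
Step 11: ref 2 → HIT, frames=[4,2,3,-]
Step 12: ref 2 → HIT, frames=[4,2,3,-]
Step 13: ref 2 → HIT, frames=[4,2,3,-]
Step 14: ref 2 → HIT, frames=[4,2,3,-]
Step 15: ref 2 → HIT, frames=[4,2,3,-]
Total faults: 3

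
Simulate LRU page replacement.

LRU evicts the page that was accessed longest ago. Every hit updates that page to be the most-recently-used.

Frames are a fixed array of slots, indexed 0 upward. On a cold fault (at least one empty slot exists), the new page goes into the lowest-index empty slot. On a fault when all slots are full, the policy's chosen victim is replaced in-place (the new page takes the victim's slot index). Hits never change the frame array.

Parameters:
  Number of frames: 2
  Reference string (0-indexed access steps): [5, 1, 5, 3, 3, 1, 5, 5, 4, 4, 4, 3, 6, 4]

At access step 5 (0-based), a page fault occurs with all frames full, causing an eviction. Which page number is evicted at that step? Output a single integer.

Answer: 5

Derivation:
Step 0: ref 5 -> FAULT, frames=[5,-]
Step 1: ref 1 -> FAULT, frames=[5,1]
Step 2: ref 5 -> HIT, frames=[5,1]
Step 3: ref 3 -> FAULT, evict 1, frames=[5,3]
Step 4: ref 3 -> HIT, frames=[5,3]
Step 5: ref 1 -> FAULT, evict 5, frames=[1,3]
At step 5: evicted page 5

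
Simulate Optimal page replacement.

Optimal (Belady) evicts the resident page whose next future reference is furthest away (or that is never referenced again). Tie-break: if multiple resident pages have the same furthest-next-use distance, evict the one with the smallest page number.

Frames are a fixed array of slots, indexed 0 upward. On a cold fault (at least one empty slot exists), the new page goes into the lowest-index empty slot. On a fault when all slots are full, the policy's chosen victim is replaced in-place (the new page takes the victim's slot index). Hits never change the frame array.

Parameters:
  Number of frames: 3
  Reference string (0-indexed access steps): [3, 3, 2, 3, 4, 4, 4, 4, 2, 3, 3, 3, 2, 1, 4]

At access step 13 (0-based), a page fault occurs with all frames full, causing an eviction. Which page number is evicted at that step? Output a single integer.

Step 0: ref 3 -> FAULT, frames=[3,-,-]
Step 1: ref 3 -> HIT, frames=[3,-,-]
Step 2: ref 2 -> FAULT, frames=[3,2,-]
Step 3: ref 3 -> HIT, frames=[3,2,-]
Step 4: ref 4 -> FAULT, frames=[3,2,4]
Step 5: ref 4 -> HIT, frames=[3,2,4]
Step 6: ref 4 -> HIT, frames=[3,2,4]
Step 7: ref 4 -> HIT, frames=[3,2,4]
Step 8: ref 2 -> HIT, frames=[3,2,4]
Step 9: ref 3 -> HIT, frames=[3,2,4]
Step 10: ref 3 -> HIT, frames=[3,2,4]
Step 11: ref 3 -> HIT, frames=[3,2,4]
Step 12: ref 2 -> HIT, frames=[3,2,4]
Step 13: ref 1 -> FAULT, evict 2, frames=[3,1,4]
At step 13: evicted page 2

Answer: 2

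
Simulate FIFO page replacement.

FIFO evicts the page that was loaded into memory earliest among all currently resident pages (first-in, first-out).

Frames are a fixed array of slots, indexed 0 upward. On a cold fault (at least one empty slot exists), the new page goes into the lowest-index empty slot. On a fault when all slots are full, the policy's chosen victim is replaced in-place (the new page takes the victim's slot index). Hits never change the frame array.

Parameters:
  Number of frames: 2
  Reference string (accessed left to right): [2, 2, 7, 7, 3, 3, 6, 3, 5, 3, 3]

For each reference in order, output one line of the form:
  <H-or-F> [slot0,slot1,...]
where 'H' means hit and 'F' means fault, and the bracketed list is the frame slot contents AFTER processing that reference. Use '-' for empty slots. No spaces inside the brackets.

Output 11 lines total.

F [2,-]
H [2,-]
F [2,7]
H [2,7]
F [3,7]
H [3,7]
F [3,6]
H [3,6]
F [5,6]
F [5,3]
H [5,3]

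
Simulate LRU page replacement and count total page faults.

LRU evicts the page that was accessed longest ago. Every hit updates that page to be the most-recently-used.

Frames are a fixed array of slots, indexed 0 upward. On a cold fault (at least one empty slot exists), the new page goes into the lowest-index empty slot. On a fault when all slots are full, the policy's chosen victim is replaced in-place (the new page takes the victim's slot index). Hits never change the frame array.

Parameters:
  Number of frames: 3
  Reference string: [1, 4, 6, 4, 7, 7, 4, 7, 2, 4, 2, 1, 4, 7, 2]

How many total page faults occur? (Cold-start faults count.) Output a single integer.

Step 0: ref 1 → FAULT, frames=[1,-,-]
Step 1: ref 4 → FAULT, frames=[1,4,-]
Step 2: ref 6 → FAULT, frames=[1,4,6]
Step 3: ref 4 → HIT, frames=[1,4,6]
Step 4: ref 7 → FAULT (evict 1), frames=[7,4,6]
Step 5: ref 7 → HIT, frames=[7,4,6]
Step 6: ref 4 → HIT, frames=[7,4,6]
Step 7: ref 7 → HIT, frames=[7,4,6]
Step 8: ref 2 → FAULT (evict 6), frames=[7,4,2]
Step 9: ref 4 → HIT, frames=[7,4,2]
Step 10: ref 2 → HIT, frames=[7,4,2]
Step 11: ref 1 → FAULT (evict 7), frames=[1,4,2]
Step 12: ref 4 → HIT, frames=[1,4,2]
Step 13: ref 7 → FAULT (evict 2), frames=[1,4,7]
Step 14: ref 2 → FAULT (evict 1), frames=[2,4,7]
Total faults: 8

Answer: 8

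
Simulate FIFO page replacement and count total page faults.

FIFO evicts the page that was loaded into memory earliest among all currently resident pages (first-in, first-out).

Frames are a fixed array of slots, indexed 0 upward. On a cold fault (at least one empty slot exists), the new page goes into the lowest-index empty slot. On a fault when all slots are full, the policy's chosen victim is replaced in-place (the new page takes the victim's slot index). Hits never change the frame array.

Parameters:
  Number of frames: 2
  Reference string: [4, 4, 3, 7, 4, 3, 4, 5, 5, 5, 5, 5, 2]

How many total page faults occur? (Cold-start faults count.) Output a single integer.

Step 0: ref 4 → FAULT, frames=[4,-]
Step 1: ref 4 → HIT, frames=[4,-]
Step 2: ref 3 → FAULT, frames=[4,3]
Step 3: ref 7 → FAULT (evict 4), frames=[7,3]
Step 4: ref 4 → FAULT (evict 3), frames=[7,4]
Step 5: ref 3 → FAULT (evict 7), frames=[3,4]
Step 6: ref 4 → HIT, frames=[3,4]
Step 7: ref 5 → FAULT (evict 4), frames=[3,5]
Step 8: ref 5 → HIT, frames=[3,5]
Step 9: ref 5 → HIT, frames=[3,5]
Step 10: ref 5 → HIT, frames=[3,5]
Step 11: ref 5 → HIT, frames=[3,5]
Step 12: ref 2 → FAULT (evict 3), frames=[2,5]
Total faults: 7

Answer: 7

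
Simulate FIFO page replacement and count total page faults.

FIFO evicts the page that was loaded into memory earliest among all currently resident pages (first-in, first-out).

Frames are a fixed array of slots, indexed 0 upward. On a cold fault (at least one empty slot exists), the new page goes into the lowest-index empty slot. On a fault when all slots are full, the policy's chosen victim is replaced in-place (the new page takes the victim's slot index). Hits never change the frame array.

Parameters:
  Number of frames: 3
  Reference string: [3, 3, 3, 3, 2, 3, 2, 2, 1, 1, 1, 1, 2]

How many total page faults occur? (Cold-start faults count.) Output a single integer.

Answer: 3

Derivation:
Step 0: ref 3 → FAULT, frames=[3,-,-]
Step 1: ref 3 → HIT, frames=[3,-,-]
Step 2: ref 3 → HIT, frames=[3,-,-]
Step 3: ref 3 → HIT, frames=[3,-,-]
Step 4: ref 2 → FAULT, frames=[3,2,-]
Step 5: ref 3 → HIT, frames=[3,2,-]
Step 6: ref 2 → HIT, frames=[3,2,-]
Step 7: ref 2 → HIT, frames=[3,2,-]
Step 8: ref 1 → FAULT, frames=[3,2,1]
Step 9: ref 1 → HIT, frames=[3,2,1]
Step 10: ref 1 → HIT, frames=[3,2,1]
Step 11: ref 1 → HIT, frames=[3,2,1]
Step 12: ref 2 → HIT, frames=[3,2,1]
Total faults: 3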